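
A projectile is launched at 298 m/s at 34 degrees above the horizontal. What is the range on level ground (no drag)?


R = v0^2 * sin(2*theta) / g = 298^2 * sin(2*34°) / 9.81 = 8393 m

8393 m


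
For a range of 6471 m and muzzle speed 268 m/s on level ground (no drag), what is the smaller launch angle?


sin(2*theta) = R*g/v0^2 = 6471*9.81/268^2 = 0.883834, theta = arcsin(0.883834)/2 = 31.05°

31.05 degrees


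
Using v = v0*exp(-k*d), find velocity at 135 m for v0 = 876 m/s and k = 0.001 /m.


v = v0*exp(-k*d) = 876*exp(-0.001*135) = 765.4 m/s

765.4 m/s


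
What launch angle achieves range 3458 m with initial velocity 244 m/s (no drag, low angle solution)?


sin(2*theta) = R*g/v0^2 = 3458*9.81/244^2 = 0.569789, theta = arcsin(0.569789)/2 = 17.37°

17.37 degrees


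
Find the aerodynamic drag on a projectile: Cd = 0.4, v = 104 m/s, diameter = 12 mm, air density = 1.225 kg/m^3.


A = pi*(d/2)^2 = pi*(12/2000)^2 = 1.13097e-04 m^2
Fd = 0.5*Cd*rho*A*v^2 = 0.5*0.4*1.225*1.13097e-04*104^2 = 0.2997 N

0.2997 N


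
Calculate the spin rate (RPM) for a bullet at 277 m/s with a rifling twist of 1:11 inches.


twist_m = 11*0.0254 = 0.2794 m
spin = v/twist = 277/0.2794 = 991.4102 rev/s
RPM = spin*60 = 991.4102*60 ≈ 59485 RPM

59485 RPM


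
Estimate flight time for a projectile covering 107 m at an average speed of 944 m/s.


t = d/v = 107/944 = 0.1133 s

0.1133 s


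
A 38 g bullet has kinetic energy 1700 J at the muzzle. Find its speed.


v = sqrt(2*E/m) = sqrt(2*1700/0.038) = 299.1 m/s

299.1 m/s


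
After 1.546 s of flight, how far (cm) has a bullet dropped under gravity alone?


drop = 0.5*g*t^2 = 0.5*9.81*1.546^2 = 11.7235 m ≈ 1172 cm

1172 cm


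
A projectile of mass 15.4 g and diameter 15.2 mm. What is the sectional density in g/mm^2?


SD = m/d^2 = 15.4/15.2^2 = 0.06666 g/mm^2

0.06666 g/mm^2


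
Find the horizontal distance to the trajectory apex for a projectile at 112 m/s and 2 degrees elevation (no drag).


R = v0^2*sin(2*theta)/g = 112^2*sin(2*2°)/9.81 = 89.1973 m
apex_dist = R/2 = 89.1973/2 = 44.6 m

44.6 m


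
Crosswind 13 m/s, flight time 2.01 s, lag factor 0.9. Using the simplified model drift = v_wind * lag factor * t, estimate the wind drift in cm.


drift = v_wind * lag * t = 13 * 0.9 * 2.01 = 23.517 m ≈ 2352 cm

2352 cm


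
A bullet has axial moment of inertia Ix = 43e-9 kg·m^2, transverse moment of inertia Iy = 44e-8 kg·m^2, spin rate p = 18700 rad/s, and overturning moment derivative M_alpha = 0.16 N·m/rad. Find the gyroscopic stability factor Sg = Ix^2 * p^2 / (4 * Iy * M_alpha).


Sg = Ix^2 * p^2 / (4 * Iy * M_alpha) = (43e-9)^2 * 18700^2 / (4 * 44e-8 * 0.16) = 2.296

2.296


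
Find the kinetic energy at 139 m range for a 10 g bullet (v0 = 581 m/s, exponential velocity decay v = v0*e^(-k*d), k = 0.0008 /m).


v = v0*exp(-k*d) = 581*exp(-0.0008*139) = 519.855 m/s
E = 0.5*m*v^2 = 0.5*0.01*519.855^2 = 1351 J

1351 J


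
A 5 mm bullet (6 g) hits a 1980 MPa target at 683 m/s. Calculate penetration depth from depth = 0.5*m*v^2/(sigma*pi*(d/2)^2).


A = pi*(d/2)^2 = pi*(5/2)^2 = 19.635 mm^2
E = 0.5*m*v^2 = 0.5*0.006*683^2 = 1399.47 J
depth = E/(sigma*A) = 1399.47 J / (1980 MPa * 19.635 mm^2) = 1399.47/(1980 * 19.635) m = 0.0359971 m ≈ 36 mm

36 mm


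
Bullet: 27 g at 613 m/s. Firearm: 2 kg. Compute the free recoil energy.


v_r = m_p*v_p/m_gun = 0.027*613/2 = 8.2755 m/s, E_r = 0.5*m_gun*v_r^2 = 0.5*2*8.2755^2 = 68.48 J

68.48 J


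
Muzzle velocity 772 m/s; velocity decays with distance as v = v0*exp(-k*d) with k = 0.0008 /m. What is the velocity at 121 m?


v = v0*exp(-k*d) = 772*exp(-0.0008*121) = 700.8 m/s

700.8 m/s


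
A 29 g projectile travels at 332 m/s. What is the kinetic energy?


E = 0.5*m*v^2 = 0.5*0.029*332^2 = 1598 J

1598 J


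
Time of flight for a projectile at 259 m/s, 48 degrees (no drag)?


T = 2*v0*sin(theta)/g = 2*259*sin(48°)/9.81 = 39.24 s

39.24 s


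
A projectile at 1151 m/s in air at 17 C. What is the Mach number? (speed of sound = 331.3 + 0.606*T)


a = 331.3 + 0.606*(17) = 341.602 m/s
M = v/a = 1151/341.602 = 3.369

3.369


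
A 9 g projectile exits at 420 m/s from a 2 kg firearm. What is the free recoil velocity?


v_recoil = m_p * v_p / m_gun = 0.009 * 420 / 2 = 1.89 m/s

1.89 m/s


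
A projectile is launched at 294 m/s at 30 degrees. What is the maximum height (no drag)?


H = (v0*sin(theta))^2 / (2g) = (294*sin(30°))^2 / (2*9.81) = 1101 m

1101 m


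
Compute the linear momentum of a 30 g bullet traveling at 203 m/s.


p = m*v = 0.03*203 = 6.09 kg·m/s

6.09 kg·m/s


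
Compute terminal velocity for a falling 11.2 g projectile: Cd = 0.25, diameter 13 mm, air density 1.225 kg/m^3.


A = pi*(d/2)^2 = pi*(13/2000)^2 = 1.32732e-04 m^2
vt = sqrt(2mg/(Cd*rho*A)) = sqrt(2*0.0112*9.81/(0.25 * 1.225 * 1.32732e-04)) = 73.52 m/s

73.52 m/s


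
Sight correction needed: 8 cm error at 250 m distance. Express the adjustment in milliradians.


1 mrad subtends 1 cm per 10 m of range, so adj = error_cm / (dist_m / 10) = 8 / (250/10) = 0.32 mrad

0.32 mrad


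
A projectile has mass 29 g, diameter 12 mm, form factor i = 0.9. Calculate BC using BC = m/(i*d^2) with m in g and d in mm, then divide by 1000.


BC = m/(i*d^2*1000) = 29/(0.9 * 12^2 * 1000) = 0.0002238

0.0002238


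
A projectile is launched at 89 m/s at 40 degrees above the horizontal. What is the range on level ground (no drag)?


R = v0^2 * sin(2*theta) / g = 89^2 * sin(2*40°) / 9.81 = 795.2 m

795.2 m


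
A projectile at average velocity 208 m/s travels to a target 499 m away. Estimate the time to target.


t = d/v = 499/208 = 2.399 s

2.399 s


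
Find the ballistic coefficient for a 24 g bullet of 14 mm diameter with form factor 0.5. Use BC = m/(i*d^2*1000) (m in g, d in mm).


BC = m/(i*d^2*1000) = 24/(0.5 * 14^2 * 1000) = 0.0002449

0.0002449


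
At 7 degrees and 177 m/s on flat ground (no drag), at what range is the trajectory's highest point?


R = v0^2*sin(2*theta)/g = 177^2*sin(2*7°)/9.81 = 772.596 m
apex_dist = R/2 = 772.596/2 = 386.3 m

386.3 m


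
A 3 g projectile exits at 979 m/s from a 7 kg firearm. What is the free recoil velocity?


v_recoil = m_p * v_p / m_gun = 0.003 * 979 / 7 = 0.4196 m/s

0.4196 m/s


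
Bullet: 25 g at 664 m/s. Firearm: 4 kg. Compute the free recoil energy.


v_r = m_p*v_p/m_gun = 0.025*664/4 = 4.15 m/s, E_r = 0.5*m_gun*v_r^2 = 0.5*4*4.15^2 = 34.45 J

34.45 J


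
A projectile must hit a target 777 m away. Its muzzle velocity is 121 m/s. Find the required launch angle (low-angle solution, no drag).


sin(2*theta) = R*g/v0^2 = 777*9.81/121^2 = 0.520618, theta = arcsin(0.520618)/2 = 15.69°

15.69 degrees


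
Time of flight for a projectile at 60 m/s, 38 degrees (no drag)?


T = 2*v0*sin(theta)/g = 2*60*sin(38°)/9.81 = 7.531 s

7.531 s


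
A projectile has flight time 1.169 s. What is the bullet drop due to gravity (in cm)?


drop = 0.5*g*t^2 = 0.5*9.81*1.169^2 = 6.70298 m ≈ 670.3 cm

670.3 cm


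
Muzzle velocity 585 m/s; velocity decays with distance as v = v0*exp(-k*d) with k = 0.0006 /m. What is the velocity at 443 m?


v = v0*exp(-k*d) = 585*exp(-0.0006*443) = 448.5 m/s

448.5 m/s


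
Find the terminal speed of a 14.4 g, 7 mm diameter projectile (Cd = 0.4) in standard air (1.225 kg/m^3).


A = pi*(d/2)^2 = pi*(7/2000)^2 = 3.84845e-05 m^2
vt = sqrt(2mg/(Cd*rho*A)) = sqrt(2*0.0144*9.81/(0.4 * 1.225 * 3.84845e-05)) = 122.4 m/s

122.4 m/s


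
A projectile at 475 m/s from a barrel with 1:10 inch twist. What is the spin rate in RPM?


twist_m = 10*0.0254 = 0.254 m
spin = v/twist = 475/0.254 = 1870.079 rev/s
RPM = spin*60 = 1870.079*60 ≈ 112205 RPM

112205 RPM


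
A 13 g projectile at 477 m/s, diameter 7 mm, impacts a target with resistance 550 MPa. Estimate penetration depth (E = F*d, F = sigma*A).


A = pi*(d/2)^2 = pi*(7/2)^2 = 38.4845 mm^2
E = 0.5*m*v^2 = 0.5*0.013*477^2 = 1478.94 J
depth = E/(sigma*A) = 1478.94 J / (550 MPa * 38.4845 mm^2) = 1478.94/(550 * 38.4845) m = 0.0698717 m ≈ 69.87 mm

69.87 mm


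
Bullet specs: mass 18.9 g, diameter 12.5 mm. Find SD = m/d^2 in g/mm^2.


SD = m/d^2 = 18.9/12.5^2 = 0.121 g/mm^2

0.121 g/mm^2


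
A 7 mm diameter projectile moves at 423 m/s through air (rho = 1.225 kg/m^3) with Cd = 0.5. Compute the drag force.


A = pi*(d/2)^2 = pi*(7/2000)^2 = 3.84845e-05 m^2
Fd = 0.5*Cd*rho*A*v^2 = 0.5*0.5*1.225*3.84845e-05*423^2 = 2.109 N

2.109 N


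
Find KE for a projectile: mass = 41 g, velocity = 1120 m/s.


E = 0.5*m*v^2 = 0.5*0.041*1120^2 = 25715 J

25715 J


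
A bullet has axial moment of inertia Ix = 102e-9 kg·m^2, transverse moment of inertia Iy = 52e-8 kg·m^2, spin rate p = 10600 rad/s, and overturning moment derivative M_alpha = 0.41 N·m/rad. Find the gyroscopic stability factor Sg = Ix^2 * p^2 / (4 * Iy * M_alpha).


Sg = Ix^2 * p^2 / (4 * Iy * M_alpha) = (102e-9)^2 * 10600^2 / (4 * 52e-8 * 0.41) = 1.371

1.371


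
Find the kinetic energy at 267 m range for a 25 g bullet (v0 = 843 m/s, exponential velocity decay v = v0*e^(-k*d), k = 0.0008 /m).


v = v0*exp(-k*d) = 843*exp(-0.0008*267) = 680.867 m/s
E = 0.5*m*v^2 = 0.5*0.025*680.867^2 = 5795 J

5795 J


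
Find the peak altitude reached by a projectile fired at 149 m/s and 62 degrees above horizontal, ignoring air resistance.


H = (v0*sin(theta))^2 / (2g) = (149*sin(62°))^2 / (2*9.81) = 882.2 m

882.2 m


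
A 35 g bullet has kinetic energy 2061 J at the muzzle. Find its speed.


v = sqrt(2*E/m) = sqrt(2*2061/0.035) = 343.2 m/s

343.2 m/s


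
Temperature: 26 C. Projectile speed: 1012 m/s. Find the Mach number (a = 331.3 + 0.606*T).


a = 331.3 + 0.606*(26) = 347.056 m/s
M = v/a = 1012/347.056 = 2.916

2.916


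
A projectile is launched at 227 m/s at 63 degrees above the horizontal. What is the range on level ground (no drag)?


R = v0^2 * sin(2*theta) / g = 227^2 * sin(2*63°) / 9.81 = 4250 m

4250 m


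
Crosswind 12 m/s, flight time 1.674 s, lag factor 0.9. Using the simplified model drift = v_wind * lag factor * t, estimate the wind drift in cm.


drift = v_wind * lag * t = 12 * 0.9 * 1.674 = 18.0792 m ≈ 1808 cm

1808 cm


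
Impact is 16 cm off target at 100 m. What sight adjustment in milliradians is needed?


1 mrad subtends 1 cm per 10 m of range, so adj = error_cm / (dist_m / 10) = 16 / (100/10) = 1.6 mrad

1.6 mrad


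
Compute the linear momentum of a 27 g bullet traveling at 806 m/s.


p = m*v = 0.027*806 = 21.76 kg·m/s

21.76 kg·m/s


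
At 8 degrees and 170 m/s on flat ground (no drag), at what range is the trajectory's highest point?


R = v0^2*sin(2*theta)/g = 170^2*sin(2*8°)/9.81 = 812.02 m
apex_dist = R/2 = 812.02/2 = 406 m

406 m


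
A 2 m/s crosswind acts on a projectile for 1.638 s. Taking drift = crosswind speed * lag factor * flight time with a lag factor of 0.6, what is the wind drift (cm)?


drift = v_wind * lag * t = 2 * 0.6 * 1.638 = 1.9656 m ≈ 196.6 cm

196.6 cm


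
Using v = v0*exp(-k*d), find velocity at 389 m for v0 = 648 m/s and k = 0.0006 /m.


v = v0*exp(-k*d) = 648*exp(-0.0006*389) = 513.1 m/s

513.1 m/s


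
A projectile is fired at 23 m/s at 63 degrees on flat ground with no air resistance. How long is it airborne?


T = 2*v0*sin(theta)/g = 2*23*sin(63°)/9.81 = 4.178 s

4.178 s


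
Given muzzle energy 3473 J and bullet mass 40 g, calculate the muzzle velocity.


v = sqrt(2*E/m) = sqrt(2*3473/0.04) = 416.7 m/s

416.7 m/s


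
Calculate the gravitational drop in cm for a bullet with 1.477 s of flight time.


drop = 0.5*g*t^2 = 0.5*9.81*1.477^2 = 10.7004 m ≈ 1070 cm

1070 cm


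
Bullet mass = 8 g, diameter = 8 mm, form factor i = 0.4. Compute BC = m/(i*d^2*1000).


BC = m/(i*d^2*1000) = 8/(0.4 * 8^2 * 1000) = 0.0003125

0.0003125


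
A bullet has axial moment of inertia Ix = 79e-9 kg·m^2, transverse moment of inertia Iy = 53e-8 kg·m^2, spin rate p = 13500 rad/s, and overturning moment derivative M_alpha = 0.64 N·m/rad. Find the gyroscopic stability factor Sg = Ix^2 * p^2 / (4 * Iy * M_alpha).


Sg = Ix^2 * p^2 / (4 * Iy * M_alpha) = (79e-9)^2 * 13500^2 / (4 * 53e-8 * 0.64) = 0.8383

0.8383


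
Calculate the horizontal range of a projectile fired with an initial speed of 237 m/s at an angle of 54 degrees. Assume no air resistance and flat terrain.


R = v0^2 * sin(2*theta) / g = 237^2 * sin(2*54°) / 9.81 = 5445 m

5445 m


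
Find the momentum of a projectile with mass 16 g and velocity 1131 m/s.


p = m*v = 0.016*1131 = 18.1 kg·m/s

18.1 kg·m/s


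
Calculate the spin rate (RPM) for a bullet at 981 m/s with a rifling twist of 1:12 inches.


twist_m = 12*0.0254 = 0.3048 m
spin = v/twist = 981/0.3048 = 3218.504 rev/s
RPM = spin*60 = 3218.504*60 ≈ 193110 RPM

193110 RPM


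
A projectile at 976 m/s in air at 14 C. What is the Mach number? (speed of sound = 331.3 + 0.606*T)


a = 331.3 + 0.606*(14) = 339.784 m/s
M = v/a = 976/339.784 = 2.872

2.872


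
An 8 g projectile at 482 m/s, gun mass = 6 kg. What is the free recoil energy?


v_r = m_p*v_p/m_gun = 0.008*482/6 = 0.642667 m/s, E_r = 0.5*m_gun*v_r^2 = 0.5*6*0.642667^2 = 1.239 J

1.239 J


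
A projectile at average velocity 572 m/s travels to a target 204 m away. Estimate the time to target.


t = d/v = 204/572 = 0.3566 s

0.3566 s


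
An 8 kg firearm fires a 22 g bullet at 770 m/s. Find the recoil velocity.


v_recoil = m_p * v_p / m_gun = 0.022 * 770 / 8 = 2.117 m/s

2.117 m/s


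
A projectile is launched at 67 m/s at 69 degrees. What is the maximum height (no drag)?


H = (v0*sin(theta))^2 / (2g) = (67*sin(69°))^2 / (2*9.81) = 199.4 m

199.4 m


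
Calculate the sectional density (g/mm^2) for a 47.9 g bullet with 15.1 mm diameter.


SD = m/d^2 = 47.9/15.1^2 = 0.2101 g/mm^2

0.2101 g/mm^2


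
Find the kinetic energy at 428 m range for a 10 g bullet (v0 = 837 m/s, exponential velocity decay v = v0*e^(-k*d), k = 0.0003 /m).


v = v0*exp(-k*d) = 837*exp(-0.0003*428) = 736.143 m/s
E = 0.5*m*v^2 = 0.5*0.01*736.143^2 = 2710 J

2710 J


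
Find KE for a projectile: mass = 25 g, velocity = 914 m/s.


E = 0.5*m*v^2 = 0.5*0.025*914^2 = 10442 J

10442 J


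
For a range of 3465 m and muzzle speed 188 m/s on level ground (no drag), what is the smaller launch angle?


sin(2*theta) = R*g/v0^2 = 3465*9.81/188^2 = 0.961737, theta = arcsin(0.961737)/2 = 37.05°

37.05 degrees


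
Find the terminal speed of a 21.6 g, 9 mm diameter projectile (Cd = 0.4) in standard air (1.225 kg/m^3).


A = pi*(d/2)^2 = pi*(9/2000)^2 = 6.36173e-05 m^2
vt = sqrt(2mg/(Cd*rho*A)) = sqrt(2*0.0216*9.81/(0.4 * 1.225 * 6.36173e-05)) = 116.6 m/s

116.6 m/s


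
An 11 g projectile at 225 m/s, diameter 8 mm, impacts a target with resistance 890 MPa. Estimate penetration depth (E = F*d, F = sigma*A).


A = pi*(d/2)^2 = pi*(8/2)^2 = 50.2655 mm^2
E = 0.5*m*v^2 = 0.5*0.011*225^2 = 278.438 J
depth = E/(sigma*A) = 278.438 J / (890 MPa * 50.2655 mm^2) = 278.438/(890 * 50.2655) m = 0.00622398 m ≈ 6.224 mm

6.224 mm


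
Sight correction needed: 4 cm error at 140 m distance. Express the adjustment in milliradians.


1 mrad subtends 1 cm per 10 m of range, so adj = error_cm / (dist_m / 10) = 4 / (140/10) = 0.2857 mrad

0.2857 mrad


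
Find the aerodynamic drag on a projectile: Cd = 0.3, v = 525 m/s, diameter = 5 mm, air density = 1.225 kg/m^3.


A = pi*(d/2)^2 = pi*(5/2000)^2 = 1.96350e-05 m^2
Fd = 0.5*Cd*rho*A*v^2 = 0.5*0.3*1.225*1.96350e-05*525^2 = 0.9944 N

0.9944 N


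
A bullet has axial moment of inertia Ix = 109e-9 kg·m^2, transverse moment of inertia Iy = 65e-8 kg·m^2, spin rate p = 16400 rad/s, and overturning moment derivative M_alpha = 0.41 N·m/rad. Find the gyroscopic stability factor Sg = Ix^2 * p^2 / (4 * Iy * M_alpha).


Sg = Ix^2 * p^2 / (4 * Iy * M_alpha) = (109e-9)^2 * 16400^2 / (4 * 65e-8 * 0.41) = 2.998

2.998


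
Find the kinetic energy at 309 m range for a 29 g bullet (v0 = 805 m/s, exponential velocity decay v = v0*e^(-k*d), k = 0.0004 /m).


v = v0*exp(-k*d) = 805*exp(-0.0004*309) = 711.405 m/s
E = 0.5*m*v^2 = 0.5*0.029*711.405^2 = 7338 J

7338 J


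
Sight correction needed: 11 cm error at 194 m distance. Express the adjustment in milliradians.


1 mrad subtends 1 cm per 10 m of range, so adj = error_cm / (dist_m / 10) = 11 / (194/10) = 0.567 mrad

0.567 mrad


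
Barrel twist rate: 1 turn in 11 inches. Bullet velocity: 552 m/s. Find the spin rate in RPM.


twist_m = 11*0.0254 = 0.2794 m
spin = v/twist = 552/0.2794 = 1975.662 rev/s
RPM = spin*60 = 1975.662*60 ≈ 118540 RPM

118540 RPM


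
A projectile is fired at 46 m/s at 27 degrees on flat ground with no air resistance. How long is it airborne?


T = 2*v0*sin(theta)/g = 2*46*sin(27°)/9.81 = 4.258 s

4.258 s


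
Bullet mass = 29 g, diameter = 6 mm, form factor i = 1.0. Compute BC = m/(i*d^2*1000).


BC = m/(i*d^2*1000) = 29/(1.0 * 6^2 * 1000) = 0.0008056

0.0008056


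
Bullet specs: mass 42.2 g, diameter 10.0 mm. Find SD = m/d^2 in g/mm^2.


SD = m/d^2 = 42.2/10.0^2 = 0.422 g/mm^2

0.422 g/mm^2


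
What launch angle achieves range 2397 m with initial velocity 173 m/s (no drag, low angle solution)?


sin(2*theta) = R*g/v0^2 = 2397*9.81/173^2 = 0.785678, theta = arcsin(0.785678)/2 = 25.89°

25.89 degrees


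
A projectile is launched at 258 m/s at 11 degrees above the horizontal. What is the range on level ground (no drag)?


R = v0^2 * sin(2*theta) / g = 258^2 * sin(2*11°) / 9.81 = 2542 m

2542 m


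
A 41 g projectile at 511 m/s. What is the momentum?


p = m*v = 0.041*511 = 20.95 kg·m/s

20.95 kg·m/s


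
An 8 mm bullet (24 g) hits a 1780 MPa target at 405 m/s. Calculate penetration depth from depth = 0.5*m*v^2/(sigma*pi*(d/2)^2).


A = pi*(d/2)^2 = pi*(8/2)^2 = 50.2655 mm^2
E = 0.5*m*v^2 = 0.5*0.024*405^2 = 1968.3 J
depth = E/(sigma*A) = 1968.3 J / (1780 MPa * 50.2655 mm^2) = 1968.3/(1780 * 50.2655) m = 0.0219989 m ≈ 22 mm

22 mm


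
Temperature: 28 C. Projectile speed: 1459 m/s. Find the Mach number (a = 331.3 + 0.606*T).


a = 331.3 + 0.606*(28) = 348.268 m/s
M = v/a = 1459/348.268 = 4.189

4.189


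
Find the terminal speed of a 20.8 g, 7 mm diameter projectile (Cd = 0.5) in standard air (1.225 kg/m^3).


A = pi*(d/2)^2 = pi*(7/2000)^2 = 3.84845e-05 m^2
vt = sqrt(2mg/(Cd*rho*A)) = sqrt(2*0.0208*9.81/(0.5 * 1.225 * 3.84845e-05)) = 131.6 m/s

131.6 m/s


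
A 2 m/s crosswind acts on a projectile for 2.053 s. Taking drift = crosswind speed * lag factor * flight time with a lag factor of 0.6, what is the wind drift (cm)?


drift = v_wind * lag * t = 2 * 0.6 * 2.053 = 2.4636 m ≈ 246.4 cm

246.4 cm


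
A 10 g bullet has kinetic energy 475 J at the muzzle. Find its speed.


v = sqrt(2*E/m) = sqrt(2*475/0.01) = 308.2 m/s

308.2 m/s


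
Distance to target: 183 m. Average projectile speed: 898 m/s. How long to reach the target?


t = d/v = 183/898 = 0.2038 s

0.2038 s


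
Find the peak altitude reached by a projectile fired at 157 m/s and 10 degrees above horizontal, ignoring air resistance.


H = (v0*sin(theta))^2 / (2g) = (157*sin(10°))^2 / (2*9.81) = 37.88 m

37.88 m


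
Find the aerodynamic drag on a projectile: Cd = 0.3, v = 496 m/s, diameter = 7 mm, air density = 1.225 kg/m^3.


A = pi*(d/2)^2 = pi*(7/2000)^2 = 3.84845e-05 m^2
Fd = 0.5*Cd*rho*A*v^2 = 0.5*0.3*1.225*3.84845e-05*496^2 = 1.74 N

1.74 N


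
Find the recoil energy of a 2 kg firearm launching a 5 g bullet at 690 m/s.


v_r = m_p*v_p/m_gun = 0.005*690/2 = 1.725 m/s, E_r = 0.5*m_gun*v_r^2 = 0.5*2*1.725^2 = 2.976 J

2.976 J


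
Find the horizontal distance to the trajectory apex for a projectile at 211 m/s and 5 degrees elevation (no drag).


R = v0^2*sin(2*theta)/g = 211^2*sin(2*5°)/9.81 = 788.072 m
apex_dist = R/2 = 788.072/2 = 394 m

394 m


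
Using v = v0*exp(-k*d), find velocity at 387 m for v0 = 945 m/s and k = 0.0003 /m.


v = v0*exp(-k*d) = 945*exp(-0.0003*387) = 841.4 m/s

841.4 m/s


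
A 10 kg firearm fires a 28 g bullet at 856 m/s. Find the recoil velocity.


v_recoil = m_p * v_p / m_gun = 0.028 * 856 / 10 = 2.397 m/s

2.397 m/s


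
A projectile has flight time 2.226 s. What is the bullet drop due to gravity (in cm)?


drop = 0.5*g*t^2 = 0.5*9.81*2.226^2 = 24.3046 m ≈ 2430 cm

2430 cm


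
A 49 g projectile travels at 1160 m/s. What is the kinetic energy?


E = 0.5*m*v^2 = 0.5*0.049*1160^2 = 32967 J

32967 J


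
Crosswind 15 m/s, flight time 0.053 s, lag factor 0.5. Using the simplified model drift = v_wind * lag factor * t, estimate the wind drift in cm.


drift = v_wind * lag * t = 15 * 0.5 * 0.053 = 0.3975 m ≈ 39.75 cm

39.75 cm


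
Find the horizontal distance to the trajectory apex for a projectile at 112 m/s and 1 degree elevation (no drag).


R = v0^2*sin(2*theta)/g = 112^2*sin(2*1°)/9.81 = 44.6258 m
apex_dist = R/2 = 44.6258/2 = 22.31 m

22.31 m


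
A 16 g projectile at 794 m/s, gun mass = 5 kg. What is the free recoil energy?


v_r = m_p*v_p/m_gun = 0.016*794/5 = 2.5408 m/s, E_r = 0.5*m_gun*v_r^2 = 0.5*5*2.5408^2 = 16.14 J

16.14 J


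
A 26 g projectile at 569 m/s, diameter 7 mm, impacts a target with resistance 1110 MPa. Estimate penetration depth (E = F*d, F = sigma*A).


A = pi*(d/2)^2 = pi*(7/2)^2 = 38.4845 mm^2
E = 0.5*m*v^2 = 0.5*0.026*569^2 = 4208.89 J
depth = E/(sigma*A) = 4208.89 J / (1110 MPa * 38.4845 mm^2) = 4208.89/(1110 * 38.4845) m = 0.0985278 m ≈ 98.53 mm

98.53 mm


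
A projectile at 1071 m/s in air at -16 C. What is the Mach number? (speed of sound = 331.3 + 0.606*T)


a = 331.3 + 0.606*(-16) = 321.604 m/s
M = v/a = 1071/321.604 = 3.33

3.33


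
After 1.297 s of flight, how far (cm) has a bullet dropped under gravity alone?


drop = 0.5*g*t^2 = 0.5*9.81*1.297^2 = 8.25124 m ≈ 825.1 cm

825.1 cm


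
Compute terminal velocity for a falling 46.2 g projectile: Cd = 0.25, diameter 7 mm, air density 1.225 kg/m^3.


A = pi*(d/2)^2 = pi*(7/2000)^2 = 3.84845e-05 m^2
vt = sqrt(2mg/(Cd*rho*A)) = sqrt(2*0.0462*9.81/(0.25 * 1.225 * 3.84845e-05)) = 277.3 m/s

277.3 m/s


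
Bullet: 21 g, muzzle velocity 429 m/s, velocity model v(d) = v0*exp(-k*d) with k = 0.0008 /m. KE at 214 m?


v = v0*exp(-k*d) = 429*exp(-0.0008*214) = 361.498 m/s
E = 0.5*m*v^2 = 0.5*0.021*361.498^2 = 1372 J

1372 J


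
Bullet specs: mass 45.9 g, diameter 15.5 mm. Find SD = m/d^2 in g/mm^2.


SD = m/d^2 = 45.9/15.5^2 = 0.1911 g/mm^2

0.1911 g/mm^2


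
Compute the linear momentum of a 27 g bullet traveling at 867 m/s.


p = m*v = 0.027*867 = 23.41 kg·m/s

23.41 kg·m/s


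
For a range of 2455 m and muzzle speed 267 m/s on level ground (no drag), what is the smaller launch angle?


sin(2*theta) = R*g/v0^2 = 2455*9.81/267^2 = 0.33783, theta = arcsin(0.33783)/2 = 9.872°

9.872 degrees


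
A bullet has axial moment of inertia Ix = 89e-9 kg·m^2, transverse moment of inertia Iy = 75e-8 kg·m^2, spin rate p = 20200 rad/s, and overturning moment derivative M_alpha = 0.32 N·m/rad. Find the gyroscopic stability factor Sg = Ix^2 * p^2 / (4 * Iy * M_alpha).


Sg = Ix^2 * p^2 / (4 * Iy * M_alpha) = (89e-9)^2 * 20200^2 / (4 * 75e-8 * 0.32) = 3.367

3.367


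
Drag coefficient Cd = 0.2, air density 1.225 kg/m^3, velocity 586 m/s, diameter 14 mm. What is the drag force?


A = pi*(d/2)^2 = pi*(14/2000)^2 = 1.53938e-04 m^2
Fd = 0.5*Cd*rho*A*v^2 = 0.5*0.2*1.225*1.53938e-04*586^2 = 6.476 N

6.476 N


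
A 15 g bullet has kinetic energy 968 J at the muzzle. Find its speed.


v = sqrt(2*E/m) = sqrt(2*968/0.015) = 359.3 m/s

359.3 m/s


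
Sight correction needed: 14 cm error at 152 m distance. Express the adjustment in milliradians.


1 mrad subtends 1 cm per 10 m of range, so adj = error_cm / (dist_m / 10) = 14 / (152/10) = 0.9211 mrad

0.9211 mrad


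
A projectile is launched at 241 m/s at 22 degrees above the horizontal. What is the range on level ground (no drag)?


R = v0^2 * sin(2*theta) / g = 241^2 * sin(2*22°) / 9.81 = 4113 m

4113 m


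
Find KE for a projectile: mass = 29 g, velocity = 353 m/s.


E = 0.5*m*v^2 = 0.5*0.029*353^2 = 1807 J

1807 J


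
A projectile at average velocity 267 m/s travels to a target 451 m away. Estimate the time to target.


t = d/v = 451/267 = 1.689 s

1.689 s


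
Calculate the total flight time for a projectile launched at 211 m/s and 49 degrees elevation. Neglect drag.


T = 2*v0*sin(theta)/g = 2*211*sin(49°)/9.81 = 32.47 s

32.47 s


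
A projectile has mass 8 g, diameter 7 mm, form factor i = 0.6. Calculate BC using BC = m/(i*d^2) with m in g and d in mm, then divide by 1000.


BC = m/(i*d^2*1000) = 8/(0.6 * 7^2 * 1000) = 0.0002721

0.0002721


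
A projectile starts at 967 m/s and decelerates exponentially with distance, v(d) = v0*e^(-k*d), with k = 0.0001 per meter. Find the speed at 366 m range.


v = v0*exp(-k*d) = 967*exp(-0.0001*366) = 932.2 m/s

932.2 m/s


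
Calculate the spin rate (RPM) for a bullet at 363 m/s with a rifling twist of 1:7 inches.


twist_m = 7*0.0254 = 0.1778 m
spin = v/twist = 363/0.1778 = 2041.62 rev/s
RPM = spin*60 = 2041.62*60 ≈ 122497 RPM

122497 RPM


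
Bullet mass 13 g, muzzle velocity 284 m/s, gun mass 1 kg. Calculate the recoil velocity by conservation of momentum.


v_recoil = m_p * v_p / m_gun = 0.013 * 284 / 1 = 3.692 m/s

3.692 m/s


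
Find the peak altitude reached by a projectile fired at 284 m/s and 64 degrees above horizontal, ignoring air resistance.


H = (v0*sin(theta))^2 / (2g) = (284*sin(64°))^2 / (2*9.81) = 3321 m

3321 m


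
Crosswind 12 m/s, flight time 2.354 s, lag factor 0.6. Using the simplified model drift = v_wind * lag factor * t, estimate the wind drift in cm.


drift = v_wind * lag * t = 12 * 0.6 * 2.354 = 16.9488 m ≈ 1695 cm

1695 cm


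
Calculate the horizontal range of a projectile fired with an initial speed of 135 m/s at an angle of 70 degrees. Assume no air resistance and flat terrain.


R = v0^2 * sin(2*theta) / g = 135^2 * sin(2*70°) / 9.81 = 1194 m

1194 m


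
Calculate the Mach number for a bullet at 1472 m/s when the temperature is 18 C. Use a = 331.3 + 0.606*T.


a = 331.3 + 0.606*(18) = 342.208 m/s
M = v/a = 1472/342.208 = 4.301

4.301


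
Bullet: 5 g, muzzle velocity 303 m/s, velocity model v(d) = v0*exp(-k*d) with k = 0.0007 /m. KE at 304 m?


v = v0*exp(-k*d) = 303*exp(-0.0007*304) = 244.92 m/s
E = 0.5*m*v^2 = 0.5*0.005*244.92^2 = 150 J

150 J


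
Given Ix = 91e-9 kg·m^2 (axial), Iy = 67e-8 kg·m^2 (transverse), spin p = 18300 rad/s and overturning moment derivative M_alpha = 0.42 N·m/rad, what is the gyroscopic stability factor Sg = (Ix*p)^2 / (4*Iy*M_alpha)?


Sg = Ix^2 * p^2 / (4 * Iy * M_alpha) = (91e-9)^2 * 18300^2 / (4 * 67e-8 * 0.42) = 2.464

2.464


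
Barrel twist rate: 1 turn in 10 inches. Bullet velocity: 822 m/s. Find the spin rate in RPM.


twist_m = 10*0.0254 = 0.254 m
spin = v/twist = 822/0.254 = 3236.22 rev/s
RPM = spin*60 = 3236.22*60 ≈ 194173 RPM

194173 RPM


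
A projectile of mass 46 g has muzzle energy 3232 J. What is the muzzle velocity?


v = sqrt(2*E/m) = sqrt(2*3232/0.046) = 374.9 m/s

374.9 m/s


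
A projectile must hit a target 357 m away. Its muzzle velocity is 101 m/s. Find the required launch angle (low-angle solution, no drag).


sin(2*theta) = R*g/v0^2 = 357*9.81/101^2 = 0.343316, theta = arcsin(0.343316)/2 = 10.04°

10.04 degrees


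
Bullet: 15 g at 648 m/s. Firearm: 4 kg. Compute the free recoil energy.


v_r = m_p*v_p/m_gun = 0.015*648/4 = 2.43 m/s, E_r = 0.5*m_gun*v_r^2 = 0.5*4*2.43^2 = 11.81 J

11.81 J


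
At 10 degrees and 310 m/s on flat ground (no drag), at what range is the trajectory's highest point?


R = v0^2*sin(2*theta)/g = 310^2*sin(2*10°)/9.81 = 3350.47 m
apex_dist = R/2 = 3350.47/2 = 1675 m

1675 m


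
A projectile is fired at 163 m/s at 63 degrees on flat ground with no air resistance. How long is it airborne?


T = 2*v0*sin(theta)/g = 2*163*sin(63°)/9.81 = 29.61 s

29.61 s


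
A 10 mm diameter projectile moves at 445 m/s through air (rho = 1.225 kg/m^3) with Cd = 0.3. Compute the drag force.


A = pi*(d/2)^2 = pi*(10/2000)^2 = 7.85398e-05 m^2
Fd = 0.5*Cd*rho*A*v^2 = 0.5*0.3*1.225*7.85398e-05*445^2 = 2.858 N

2.858 N


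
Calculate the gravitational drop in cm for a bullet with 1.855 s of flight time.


drop = 0.5*g*t^2 = 0.5*9.81*1.855^2 = 16.8782 m ≈ 1688 cm

1688 cm


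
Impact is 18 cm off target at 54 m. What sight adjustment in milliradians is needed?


1 mrad subtends 1 cm per 10 m of range, so adj = error_cm / (dist_m / 10) = 18 / (54/10) = 3.333 mrad

3.333 mrad


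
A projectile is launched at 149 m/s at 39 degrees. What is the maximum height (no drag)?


H = (v0*sin(theta))^2 / (2g) = (149*sin(39°))^2 / (2*9.81) = 448.1 m

448.1 m


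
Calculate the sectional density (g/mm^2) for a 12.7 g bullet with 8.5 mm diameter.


SD = m/d^2 = 12.7/8.5^2 = 0.1758 g/mm^2

0.1758 g/mm^2


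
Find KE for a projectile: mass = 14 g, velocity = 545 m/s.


E = 0.5*m*v^2 = 0.5*0.014*545^2 = 2079 J

2079 J


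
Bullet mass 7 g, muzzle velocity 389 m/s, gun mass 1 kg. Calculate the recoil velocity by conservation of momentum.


v_recoil = m_p * v_p / m_gun = 0.007 * 389 / 1 = 2.723 m/s

2.723 m/s


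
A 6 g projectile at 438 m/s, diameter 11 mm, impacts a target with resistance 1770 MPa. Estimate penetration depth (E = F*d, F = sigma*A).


A = pi*(d/2)^2 = pi*(11/2)^2 = 95.0332 mm^2
E = 0.5*m*v^2 = 0.5*0.006*438^2 = 575.532 J
depth = E/(sigma*A) = 575.532 J / (1770 MPa * 95.0332 mm^2) = 575.532/(1770 * 95.0332) m = 0.00342153 m ≈ 3.422 mm

3.422 mm


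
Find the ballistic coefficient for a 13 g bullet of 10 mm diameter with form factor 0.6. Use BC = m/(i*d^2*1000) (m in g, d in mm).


BC = m/(i*d^2*1000) = 13/(0.6 * 10^2 * 1000) = 0.0002167

0.0002167


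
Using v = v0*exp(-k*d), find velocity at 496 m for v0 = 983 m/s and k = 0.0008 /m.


v = v0*exp(-k*d) = 983*exp(-0.0008*496) = 661 m/s

661 m/s


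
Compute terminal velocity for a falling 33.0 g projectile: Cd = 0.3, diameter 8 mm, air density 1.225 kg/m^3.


A = pi*(d/2)^2 = pi*(8/2000)^2 = 5.02655e-05 m^2
vt = sqrt(2mg/(Cd*rho*A)) = sqrt(2*0.033*9.81/(0.3 * 1.225 * 5.02655e-05)) = 187.2 m/s

187.2 m/s


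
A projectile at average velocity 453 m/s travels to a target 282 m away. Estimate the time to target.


t = d/v = 282/453 = 0.6225 s

0.6225 s


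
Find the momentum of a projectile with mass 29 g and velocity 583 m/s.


p = m*v = 0.029*583 = 16.91 kg·m/s

16.91 kg·m/s


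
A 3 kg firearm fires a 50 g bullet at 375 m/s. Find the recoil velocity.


v_recoil = m_p * v_p / m_gun = 0.05 * 375 / 3 = 6.25 m/s

6.25 m/s


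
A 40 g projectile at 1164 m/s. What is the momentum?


p = m*v = 0.04*1164 = 46.56 kg·m/s

46.56 kg·m/s


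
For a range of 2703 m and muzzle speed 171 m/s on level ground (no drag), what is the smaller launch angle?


sin(2*theta) = R*g/v0^2 = 2703*9.81/171^2 = 0.906824, theta = arcsin(0.906824)/2 = 32.54°

32.54 degrees


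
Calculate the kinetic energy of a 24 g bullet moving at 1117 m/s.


E = 0.5*m*v^2 = 0.5*0.024*1117^2 = 14972 J

14972 J


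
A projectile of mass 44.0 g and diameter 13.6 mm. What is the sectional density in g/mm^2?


SD = m/d^2 = 44.0/13.6^2 = 0.2379 g/mm^2

0.2379 g/mm^2


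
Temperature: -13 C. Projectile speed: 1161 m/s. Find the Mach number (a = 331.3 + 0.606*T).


a = 331.3 + 0.606*(-13) = 323.422 m/s
M = v/a = 1161/323.422 = 3.59

3.59


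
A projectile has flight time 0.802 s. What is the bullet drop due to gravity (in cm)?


drop = 0.5*g*t^2 = 0.5*9.81*0.802^2 = 3.15492 m ≈ 315.5 cm

315.5 cm


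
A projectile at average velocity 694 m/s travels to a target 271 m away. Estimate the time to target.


t = d/v = 271/694 = 0.3905 s

0.3905 s


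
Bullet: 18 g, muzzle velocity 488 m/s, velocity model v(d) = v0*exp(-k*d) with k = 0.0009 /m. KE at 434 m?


v = v0*exp(-k*d) = 488*exp(-0.0009*434) = 330.206 m/s
E = 0.5*m*v^2 = 0.5*0.018*330.206^2 = 981.3 J

981.3 J


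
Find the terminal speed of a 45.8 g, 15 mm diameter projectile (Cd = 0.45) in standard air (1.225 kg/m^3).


A = pi*(d/2)^2 = pi*(15/2000)^2 = 1.76715e-04 m^2
vt = sqrt(2mg/(Cd*rho*A)) = sqrt(2*0.0458*9.81/(0.45 * 1.225 * 1.76715e-04)) = 96.04 m/s

96.04 m/s


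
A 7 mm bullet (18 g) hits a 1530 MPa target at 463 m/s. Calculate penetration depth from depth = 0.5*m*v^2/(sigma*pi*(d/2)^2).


A = pi*(d/2)^2 = pi*(7/2)^2 = 38.4845 mm^2
E = 0.5*m*v^2 = 0.5*0.018*463^2 = 1929.32 J
depth = E/(sigma*A) = 1929.32 J / (1530 MPa * 38.4845 mm^2) = 1929.32/(1530 * 38.4845) m = 0.0327663 m ≈ 32.77 mm

32.77 mm


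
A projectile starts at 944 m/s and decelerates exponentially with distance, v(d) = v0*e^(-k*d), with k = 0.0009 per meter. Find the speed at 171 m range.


v = v0*exp(-k*d) = 944*exp(-0.0009*171) = 809.3 m/s

809.3 m/s


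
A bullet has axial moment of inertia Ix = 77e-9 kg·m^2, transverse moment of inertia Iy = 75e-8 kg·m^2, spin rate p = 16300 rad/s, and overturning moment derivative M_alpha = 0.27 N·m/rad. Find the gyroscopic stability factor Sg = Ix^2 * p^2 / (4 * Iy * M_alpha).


Sg = Ix^2 * p^2 / (4 * Iy * M_alpha) = (77e-9)^2 * 16300^2 / (4 * 75e-8 * 0.27) = 1.945

1.945


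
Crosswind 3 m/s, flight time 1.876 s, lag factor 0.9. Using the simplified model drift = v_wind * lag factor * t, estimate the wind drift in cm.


drift = v_wind * lag * t = 3 * 0.9 * 1.876 = 5.0652 m ≈ 506.5 cm

506.5 cm


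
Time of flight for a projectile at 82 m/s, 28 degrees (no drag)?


T = 2*v0*sin(theta)/g = 2*82*sin(28°)/9.81 = 7.848 s

7.848 s


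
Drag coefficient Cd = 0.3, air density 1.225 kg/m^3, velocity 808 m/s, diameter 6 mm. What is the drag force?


A = pi*(d/2)^2 = pi*(6/2000)^2 = 2.82743e-05 m^2
Fd = 0.5*Cd*rho*A*v^2 = 0.5*0.3*1.225*2.82743e-05*808^2 = 3.392 N

3.392 N


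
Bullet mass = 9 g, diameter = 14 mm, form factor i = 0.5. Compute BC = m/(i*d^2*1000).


BC = m/(i*d^2*1000) = 9/(0.5 * 14^2 * 1000) = 9.184e-05

9.184e-05


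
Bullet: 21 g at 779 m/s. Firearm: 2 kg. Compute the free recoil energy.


v_r = m_p*v_p/m_gun = 0.021*779/2 = 8.1795 m/s, E_r = 0.5*m_gun*v_r^2 = 0.5*2*8.1795^2 = 66.9 J

66.9 J


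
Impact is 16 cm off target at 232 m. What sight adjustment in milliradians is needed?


1 mrad subtends 1 cm per 10 m of range, so adj = error_cm / (dist_m / 10) = 16 / (232/10) = 0.6897 mrad

0.6897 mrad


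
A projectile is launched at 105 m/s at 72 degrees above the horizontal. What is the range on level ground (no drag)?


R = v0^2 * sin(2*theta) / g = 105^2 * sin(2*72°) / 9.81 = 660.6 m

660.6 m


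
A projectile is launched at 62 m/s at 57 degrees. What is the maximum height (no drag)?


H = (v0*sin(theta))^2 / (2g) = (62*sin(57°))^2 / (2*9.81) = 137.8 m

137.8 m


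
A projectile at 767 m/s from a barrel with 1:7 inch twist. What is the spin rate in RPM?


twist_m = 7*0.0254 = 0.1778 m
spin = v/twist = 767/0.1778 = 4313.836 rev/s
RPM = spin*60 = 4313.836*60 ≈ 258830 RPM

258830 RPM


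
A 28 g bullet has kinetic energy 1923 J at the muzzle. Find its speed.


v = sqrt(2*E/m) = sqrt(2*1923/0.028) = 370.6 m/s

370.6 m/s


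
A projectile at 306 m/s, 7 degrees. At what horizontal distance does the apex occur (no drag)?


R = v0^2*sin(2*theta)/g = 306^2*sin(2*7°)/9.81 = 2309.13 m
apex_dist = R/2 = 2309.13/2 = 1155 m

1155 m


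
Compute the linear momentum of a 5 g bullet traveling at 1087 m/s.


p = m*v = 0.005*1087 = 5.435 kg·m/s

5.435 kg·m/s


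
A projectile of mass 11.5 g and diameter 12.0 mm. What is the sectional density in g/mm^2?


SD = m/d^2 = 11.5/12.0^2 = 0.07986 g/mm^2

0.07986 g/mm^2


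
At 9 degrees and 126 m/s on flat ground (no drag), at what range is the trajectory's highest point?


R = v0^2*sin(2*theta)/g = 126^2*sin(2*9°)/9.81 = 500.097 m
apex_dist = R/2 = 500.097/2 = 250 m

250 m


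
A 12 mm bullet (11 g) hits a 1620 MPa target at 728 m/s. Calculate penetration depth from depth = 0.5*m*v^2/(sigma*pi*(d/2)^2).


A = pi*(d/2)^2 = pi*(12/2)^2 = 113.097 mm^2
E = 0.5*m*v^2 = 0.5*0.011*728^2 = 2914.91 J
depth = E/(sigma*A) = 2914.91 J / (1620 MPa * 113.097 mm^2) = 2914.91/(1620 * 113.097) m = 0.0159096 m ≈ 15.91 mm

15.91 mm


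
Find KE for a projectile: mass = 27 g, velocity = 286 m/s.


E = 0.5*m*v^2 = 0.5*0.027*286^2 = 1104 J

1104 J


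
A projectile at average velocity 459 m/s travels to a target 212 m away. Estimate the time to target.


t = d/v = 212/459 = 0.4619 s

0.4619 s


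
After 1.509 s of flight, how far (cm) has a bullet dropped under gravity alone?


drop = 0.5*g*t^2 = 0.5*9.81*1.509^2 = 11.1691 m ≈ 1117 cm

1117 cm


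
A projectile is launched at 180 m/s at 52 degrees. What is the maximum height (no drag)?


H = (v0*sin(theta))^2 / (2g) = (180*sin(52°))^2 / (2*9.81) = 1025 m

1025 m


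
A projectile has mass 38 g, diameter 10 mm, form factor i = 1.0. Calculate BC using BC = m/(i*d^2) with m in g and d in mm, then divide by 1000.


BC = m/(i*d^2*1000) = 38/(1.0 * 10^2 * 1000) = 0.00038

0.00038


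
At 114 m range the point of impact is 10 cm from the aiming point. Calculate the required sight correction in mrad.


1 mrad subtends 1 cm per 10 m of range, so adj = error_cm / (dist_m / 10) = 10 / (114/10) = 0.8772 mrad

0.8772 mrad


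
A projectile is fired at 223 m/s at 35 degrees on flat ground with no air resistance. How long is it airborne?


T = 2*v0*sin(theta)/g = 2*223*sin(35°)/9.81 = 26.08 s

26.08 s


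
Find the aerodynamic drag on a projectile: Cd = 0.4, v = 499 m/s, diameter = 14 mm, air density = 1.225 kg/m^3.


A = pi*(d/2)^2 = pi*(14/2000)^2 = 1.53938e-04 m^2
Fd = 0.5*Cd*rho*A*v^2 = 0.5*0.4*1.225*1.53938e-04*499^2 = 9.391 N

9.391 N


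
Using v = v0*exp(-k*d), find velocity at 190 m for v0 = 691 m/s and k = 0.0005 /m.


v = v0*exp(-k*d) = 691*exp(-0.0005*190) = 628.4 m/s

628.4 m/s


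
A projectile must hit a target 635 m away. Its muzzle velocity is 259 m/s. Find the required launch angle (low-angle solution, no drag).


sin(2*theta) = R*g/v0^2 = 635*9.81/259^2 = 0.0928631, theta = arcsin(0.0928631)/2 = 2.664°

2.664 degrees


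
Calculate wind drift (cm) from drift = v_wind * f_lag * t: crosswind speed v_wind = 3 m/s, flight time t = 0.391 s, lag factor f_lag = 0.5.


drift = v_wind * lag * t = 3 * 0.5 * 0.391 = 0.5865 m ≈ 58.65 cm

58.65 cm


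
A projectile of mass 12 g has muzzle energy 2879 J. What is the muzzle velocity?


v = sqrt(2*E/m) = sqrt(2*2879/0.012) = 692.7 m/s

692.7 m/s


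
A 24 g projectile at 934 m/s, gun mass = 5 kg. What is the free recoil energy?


v_r = m_p*v_p/m_gun = 0.024*934/5 = 4.4832 m/s, E_r = 0.5*m_gun*v_r^2 = 0.5*5*4.4832^2 = 50.25 J

50.25 J


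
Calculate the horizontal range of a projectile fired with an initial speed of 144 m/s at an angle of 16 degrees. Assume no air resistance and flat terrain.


R = v0^2 * sin(2*theta) / g = 144^2 * sin(2*16°) / 9.81 = 1120 m

1120 m


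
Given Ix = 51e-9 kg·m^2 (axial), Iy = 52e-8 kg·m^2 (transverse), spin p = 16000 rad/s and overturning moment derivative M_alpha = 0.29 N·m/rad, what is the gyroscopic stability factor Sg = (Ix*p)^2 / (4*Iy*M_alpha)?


Sg = Ix^2 * p^2 / (4 * Iy * M_alpha) = (51e-9)^2 * 16000^2 / (4 * 52e-8 * 0.29) = 1.104

1.104
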